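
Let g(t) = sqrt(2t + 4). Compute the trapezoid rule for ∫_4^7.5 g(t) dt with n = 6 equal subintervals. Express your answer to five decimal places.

13.74827

Δt = (7.5 − 4)/6 = 7/12.
g(4) ≈ 3.46410, g(55/12) ≈ 3.62859, g(31/6) ≈ 3.78594, g(5.75) ≈ 3.93700, g(19/3) ≈ 4.08248, g(83/12) ≈ 4.22295, g(7.5) ≈ 4.35890.
T_6 = (Δt/2)·[g(t_0) + 2g(t_1) + ... + 2g(t_{5}) + g(t_6)].
Sum ≈ 13.74827.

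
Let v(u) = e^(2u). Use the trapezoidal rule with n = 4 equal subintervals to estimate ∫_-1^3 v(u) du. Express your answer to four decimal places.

264.7693

Δu = (3 − (-1))/4 = 1.
v(-1) ≈ 0.1353, v(0) ≈ 1.0000, v(1) ≈ 7.3891, v(2) ≈ 54.5982, v(3) ≈ 403.4288.
T_4 = (Δu/2)·[v(u_0) + 2v(u_1) + 2v(u_2) + 2v(u_3) + v(u_4)].
Sum ≈ 264.7693.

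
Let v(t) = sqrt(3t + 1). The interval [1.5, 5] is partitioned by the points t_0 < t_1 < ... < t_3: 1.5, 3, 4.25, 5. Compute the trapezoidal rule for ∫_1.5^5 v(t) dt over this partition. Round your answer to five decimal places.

Subinterval widths: 1.5, 1.25, 0.75.
v(1.5) ≈ 2.34521, v(3) ≈ 3.16228, v(4.25) ≈ 3.70810, v(5) ≈ 4.00000.
On each subinterval the trapezoid contributes (Δt_i/2)·[v(t_{i-1}) + v(t_i)].
Sum ≈ 11.31514.

11.31514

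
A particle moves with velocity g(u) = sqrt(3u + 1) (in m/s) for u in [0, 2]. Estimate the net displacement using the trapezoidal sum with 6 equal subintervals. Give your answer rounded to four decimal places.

3.8849

Δu = (2 − 0)/6 = 1/3.
g(0) ≈ 1.0000, g(1/3) ≈ 1.4142, g(2/3) ≈ 1.7321, g(1) ≈ 2.0000, g(4/3) ≈ 2.2361, g(5/3) ≈ 2.4495, g(2) ≈ 2.6458.
T_6 = (Δu/2)·[g(u_0) + 2g(u_1) + ... + 2g(u_{5}) + g(u_6)].
Sum ≈ 3.8849.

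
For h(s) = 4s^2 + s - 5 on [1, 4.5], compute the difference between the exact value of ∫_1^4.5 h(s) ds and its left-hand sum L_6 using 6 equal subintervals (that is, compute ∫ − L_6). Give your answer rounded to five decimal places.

22.68519

Exact integral: ∫_1^4.5 h(s) ds ≈ 112.2916667.
L_6 ≈ 89.6064815.
Error ≈ 112.2916667 − 89.6064815 ≈ 22.68519.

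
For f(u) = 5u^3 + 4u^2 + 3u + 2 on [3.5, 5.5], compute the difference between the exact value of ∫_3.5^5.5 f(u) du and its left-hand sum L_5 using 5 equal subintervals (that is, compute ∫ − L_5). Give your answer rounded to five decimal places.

Exact integral: ∫_3.5^5.5 f(u) du ≈ 1151.9166667.
L_5 = 1016.63.
Error ≈ 1151.9166667 − 1016.63 ≈ 135.28667.

135.28667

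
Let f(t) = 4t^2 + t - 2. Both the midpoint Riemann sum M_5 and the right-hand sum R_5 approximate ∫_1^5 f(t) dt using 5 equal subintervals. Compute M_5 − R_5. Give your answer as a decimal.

-42.56

M_5 = 168.48.
R_5 = 211.04.
M_5 − R_5 = -42.56.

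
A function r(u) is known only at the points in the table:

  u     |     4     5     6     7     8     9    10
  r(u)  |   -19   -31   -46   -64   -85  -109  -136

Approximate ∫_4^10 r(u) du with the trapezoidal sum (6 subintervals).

-412.5

Δu = 1.
T_6 = (1/2)·[(-19) + 2·(-31) + 2·(-46) + 2·(-64) + 2·(-85) + 2·(-109) + (-136)] = -412.5.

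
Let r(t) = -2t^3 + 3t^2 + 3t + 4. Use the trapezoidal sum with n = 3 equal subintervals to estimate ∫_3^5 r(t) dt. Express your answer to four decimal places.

-145.1111

Δt = (5 − 3)/3 = 2/3.
r(3) = -14, r(11/3) = -1168/27, r(13/3) = -2414/27, r(5) = -156.
T_3 = (Δt/2)·[r(t_0) + 2r(t_1) + 2r(t_2) + r(t_3)].
Sum ≈ -145.1111.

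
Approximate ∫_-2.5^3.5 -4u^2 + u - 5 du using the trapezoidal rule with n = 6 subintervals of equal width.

-109

Δu = (3.5 − (-2.5))/6 = 1.
f(-2.5) = -32.5, f(-1.5) = -15.5, f(-0.5) = -6.5, f(0.5) = -5.5, f(1.5) = -12.5, f(2.5) = -27.5, f(3.5) = -50.5.
T_6 = (Δu/2)·[f(u_0) + 2f(u_1) + ... + 2f(u_{5}) + f(u_6)].
Sum = -109.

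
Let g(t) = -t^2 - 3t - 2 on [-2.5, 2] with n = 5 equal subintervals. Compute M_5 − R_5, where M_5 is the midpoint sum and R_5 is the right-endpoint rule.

M_5 = -13.19625.
R_5 = -19.17.
M_5 − R_5 = 5.97375.

5.97375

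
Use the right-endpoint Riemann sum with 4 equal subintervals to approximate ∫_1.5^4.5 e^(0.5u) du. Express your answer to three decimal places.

Δu = (4.5 − 1.5)/4 = 0.75.
Right endpoints: 2.25, 3, 3.75, 4.5.
f(2.25) ≈ 3.080, f(3) ≈ 4.482, f(3.75) ≈ 6.521, f(4.5) ≈ 9.488.
Sum = Δu · [f(2.25) + f(3) + f(3.75) + f(4.5)].
Sum ≈ 17.678.

17.678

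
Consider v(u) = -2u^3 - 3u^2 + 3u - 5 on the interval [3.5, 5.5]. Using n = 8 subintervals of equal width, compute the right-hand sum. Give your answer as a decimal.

-526.5

Δu = (5.5 − 3.5)/8 = 0.25.
Right endpoints: 3.75, 4, 4.25, 4.5, 4.75, 5, 5.25, 5.5.
v(3.75) = -141.40625, v(4) = -169, v(4.25) = -199.96875, v(4.5) = -234.5, v(4.75) = -272.78125, v(5) = -315, v(5.25) = -361.34375, v(5.5) = -412.
Sum = Δu · [v(3.75) + v(4) + v(4.25) + ...].
Sum = -526.5.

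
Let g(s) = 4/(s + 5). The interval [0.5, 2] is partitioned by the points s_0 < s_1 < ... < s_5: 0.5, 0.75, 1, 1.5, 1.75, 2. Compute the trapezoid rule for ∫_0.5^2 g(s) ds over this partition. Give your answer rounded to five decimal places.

0.96517

Subinterval widths: 0.25, 0.25, 0.5, 0.25, 0.25.
g(0.5) = 8/11, g(0.75) = 16/23, g(1) = 2/3, g(1.5) = 8/13, g(1.75) = 16/27, g(2) = 4/7.
On each subinterval the trapezoid contributes (Δs_i/2)·[g(s_{i-1}) + g(s_i)].
Sum ≈ 0.96517.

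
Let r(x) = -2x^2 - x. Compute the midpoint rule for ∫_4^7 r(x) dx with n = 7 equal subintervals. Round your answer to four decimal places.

Δx = (7 − 4)/7 = 3/7.
Midpoints: 59/14, 65/14, 71/14, 5.5, 83/14, 89/14, 95/14.
r(59/14) = -1947/49, r(65/14) = -2340/49, r(71/14) = -2769/49, r(5.5) = -66, r(83/14) = -3735/49, r(89/14) = -4272/49, r(95/14) = -4845/49.
Sum = Δx · [r(59/14) + r(65/14) + r(71/14) + ...].
Sum ≈ -202.4082.

-202.4082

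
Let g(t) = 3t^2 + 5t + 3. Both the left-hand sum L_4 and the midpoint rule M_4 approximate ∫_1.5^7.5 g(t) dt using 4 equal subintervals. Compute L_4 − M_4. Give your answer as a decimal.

-133.875

L_4 = 434.25.
M_4 = 568.125.
L_4 − M_4 = -133.875.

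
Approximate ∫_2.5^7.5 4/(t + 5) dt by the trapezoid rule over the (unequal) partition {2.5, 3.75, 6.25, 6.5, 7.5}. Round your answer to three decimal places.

Subinterval widths: 1.25, 2.5, 0.25, 1.
f(2.5) = 8/15, f(3.75) = 16/35, f(6.25) = 16/45, f(6.5) = 8/23, f(7.5) = 0.32.
On each subinterval the trapezoid contributes (Δt_i/2)·[f(t_{i-1}) + f(t_i)].
Sum ≈ 2.057.

2.057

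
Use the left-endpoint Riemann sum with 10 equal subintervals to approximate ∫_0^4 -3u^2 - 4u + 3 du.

Δu = (4 − 0)/10 = 0.4.
Left endpoints: 0, 0.4, 0.8, 1.2, 1.6, 2, 2.4, 2.8, 3.2, 3.6.
f(0) = 3, f(0.4) = 0.92, f(0.8) = -2.12, f(1.2) = -6.12, f(1.6) = -11.08, f(2) = -17, f(2.4) = -23.88, f(2.8) = -31.72, f(3.2) = -40.52, f(3.6) = -50.28.
Sum = Δu · [f(0) + f(0.4) + f(0.8) + ...].
Sum = -71.52.

-71.52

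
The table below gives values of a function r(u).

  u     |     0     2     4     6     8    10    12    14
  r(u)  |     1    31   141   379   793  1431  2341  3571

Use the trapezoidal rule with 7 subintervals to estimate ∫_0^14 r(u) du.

Δu = 2.
T_7 = (2/2)·[1 + 2·31 + 2·141 + 2·379 + 2·793 + 2·1431 + 2·2341 + 3571] = 13804.

13804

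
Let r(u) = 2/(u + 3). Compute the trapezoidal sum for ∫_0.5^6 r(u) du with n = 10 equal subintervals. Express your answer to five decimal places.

1.89241

Δu = (6 − 0.5)/10 = 0.55.
r(0.5) = 4/7, r(1.05) = 40/81, r(1.6) = 10/23, r(2.15) = 40/103, r(2.7) = 20/57, r(3.25) = 0.32, r(3.8) = 5/17, r(4.35) = 40/147, r(4.9) = 20/79, r(5.45) = 40/169, r(6) = 2/9.
T_10 = (Δu/2)·[r(u_0) + 2r(u_1) + ... + 2r(u_{9}) + r(u_10)].
Sum ≈ 1.89241.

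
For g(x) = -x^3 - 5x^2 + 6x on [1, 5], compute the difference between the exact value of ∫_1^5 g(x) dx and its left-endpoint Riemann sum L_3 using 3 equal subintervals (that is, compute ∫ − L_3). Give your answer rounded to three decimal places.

-130.074

Exact integral: ∫_1^5 g(x) dx ≈ -290.66667.
L_3 ≈ -160.59259.
Error ≈ -290.66667 − (-160.59259) ≈ -130.074.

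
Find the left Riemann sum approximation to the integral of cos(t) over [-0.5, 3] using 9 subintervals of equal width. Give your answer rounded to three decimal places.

Δt = (3 − (-0.5))/9 = 7/18.
Left endpoints: -0.5, -1/9, 5/18, 2/3, 19/18, 13/9, 11/6, 20/9, 47/18.
f(-0.5) ≈ 0.878, f(-1/9) ≈ 0.994, f(5/18) ≈ 0.962, f(2/3) ≈ 0.786, f(19/18) ≈ 0.493, f(13/9) ≈ 0.126, f(11/6) ≈ -0.260, f(20/9) ≈ -0.606, f(47/18) ≈ -0.863.
Sum = Δt · [f(-0.5) + f(-1/9) + f(5/18) + ...].
Sum ≈ 0.976.

0.976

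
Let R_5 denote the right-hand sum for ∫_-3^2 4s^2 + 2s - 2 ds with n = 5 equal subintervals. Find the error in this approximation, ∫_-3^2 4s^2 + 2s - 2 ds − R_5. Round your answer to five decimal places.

1.66667

Exact integral: ∫_-3^2 f(s) ds ≈ 31.6666667.
R_5 = 30.
Error ≈ 31.6666667 − 30 ≈ 1.66667.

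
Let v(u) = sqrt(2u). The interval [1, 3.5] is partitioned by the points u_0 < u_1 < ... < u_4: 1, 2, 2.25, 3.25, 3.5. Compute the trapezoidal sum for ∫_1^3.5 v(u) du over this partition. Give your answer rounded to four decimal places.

Subinterval widths: 1, 0.25, 1, 0.25.
v(1) ≈ 1.4142, v(2) ≈ 2.0000, v(2.25) ≈ 2.1213, v(3.25) ≈ 2.5495, v(3.5) ≈ 2.6458.
On each subinterval the trapezoid contributes (Δu_i/2)·[v(u_{i-1}) + v(u_i)].
Sum ≈ 5.2071.

5.2071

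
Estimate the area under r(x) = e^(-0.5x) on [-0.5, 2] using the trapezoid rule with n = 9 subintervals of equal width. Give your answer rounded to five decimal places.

Δx = (2 − (-0.5))/9 = 5/18.
r(-0.5) ≈ 1.28403, r(-2/9) ≈ 1.11752, r(1/18) ≈ 0.97260, r(1/3) ≈ 0.84648, r(11/18) ≈ 0.73671, r(8/9) ≈ 0.64118, r(7/6) ≈ 0.55804, r(13/9) ≈ 0.48567, r(31/18) ≈ 0.42269, r(2) ≈ 0.36788.
T_9 = (Δx/2)·[r(x_0) + 2r(x_1) + ... + 2r(x_{8}) + r(x_9)].
Sum ≈ 1.83524.

1.83524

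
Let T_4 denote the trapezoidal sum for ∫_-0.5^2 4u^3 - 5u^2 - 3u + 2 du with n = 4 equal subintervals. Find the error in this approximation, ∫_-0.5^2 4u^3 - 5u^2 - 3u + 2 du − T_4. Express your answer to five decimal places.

Exact integral: ∫_-0.5^2 f(u) du ≈ 1.7708333.
T_4 = 2.421875.
Error ≈ 1.7708333 − 2.421875 ≈ -0.65104.

-0.65104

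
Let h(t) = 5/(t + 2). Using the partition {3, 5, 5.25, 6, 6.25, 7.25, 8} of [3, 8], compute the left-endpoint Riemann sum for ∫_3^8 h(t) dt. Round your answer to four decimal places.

3.8635

Subinterval widths: 2, 0.25, 0.75, 0.25, 1, 0.75.
Left endpoints: 3, 5, 5.25, 6, 6.25, 7.25.
h(3) = 1, h(5) = 5/7, h(5.25) = 20/29, h(6) = 0.625, h(6.25) = 20/33, h(7.25) = 20/37.
Sum = Σ Δt_i · h(t_i).
Sum ≈ 3.8635.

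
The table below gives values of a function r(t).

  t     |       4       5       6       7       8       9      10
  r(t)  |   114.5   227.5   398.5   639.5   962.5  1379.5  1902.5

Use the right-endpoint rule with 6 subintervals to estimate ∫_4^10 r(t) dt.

5510

Δt = 1.
Sum = 1·[227.5 + 398.5 + 639.5 + 962.5 + 1379.5 + 1902.5] = 5510.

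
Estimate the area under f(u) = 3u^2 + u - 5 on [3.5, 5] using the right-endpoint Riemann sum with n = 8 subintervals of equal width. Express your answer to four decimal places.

Δu = (5 − 3.5)/8 = 0.1875.
Right endpoints: 3.6875, 3.875, 4.0625, 4.25, 4.4375, 4.625, 4.8125, 5.
f(3.6875) = 39.48046875, f(3.875) = 43.921875, f(4.0625) = 48.57421875, f(4.25) = 53.4375, f(4.4375) = 58.51171875, f(4.625) = 63.796875, f(4.8125) = 69.29296875, f(5) = 75.
Sum = Δu · [f(3.6875) + f(3.875) + f(4.0625) + ...].
Sum ≈ 84.7529.

84.7529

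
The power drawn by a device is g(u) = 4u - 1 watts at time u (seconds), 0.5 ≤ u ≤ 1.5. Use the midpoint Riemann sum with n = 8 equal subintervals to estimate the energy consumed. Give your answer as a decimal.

3

Δu = (1.5 − 0.5)/8 = 0.125.
Midpoints: 0.5625, 0.6875, 0.8125, 0.9375, 1.0625, 1.1875, 1.3125, 1.4375.
g(0.5625) = 1.25, g(0.6875) = 1.75, g(0.8125) = 2.25, g(0.9375) = 2.75, g(1.0625) = 3.25, g(1.1875) = 3.75, g(1.3125) = 4.25, g(1.4375) = 4.75.
Sum = Δu · [g(0.5625) + g(0.6875) + g(0.8125) + ...].
Sum = 3.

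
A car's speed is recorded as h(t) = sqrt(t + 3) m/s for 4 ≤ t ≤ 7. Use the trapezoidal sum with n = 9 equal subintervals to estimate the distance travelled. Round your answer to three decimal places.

Δt = (7 − 4)/9 = 1/3.
h(4) ≈ 2.646, h(13/3) ≈ 2.708, h(14/3) ≈ 2.769, h(5) ≈ 2.828, h(16/3) ≈ 2.887, h(17/3) ≈ 2.944, h(6) ≈ 3.000, h(19/3) ≈ 3.055, h(20/3) ≈ 3.109, h(7) ≈ 3.162.
T_9 = (Δt/2)·[h(t_0) + 2h(t_1) + ... + 2h(t_{8}) + h(t_9)].
Sum ≈ 8.735.

8.735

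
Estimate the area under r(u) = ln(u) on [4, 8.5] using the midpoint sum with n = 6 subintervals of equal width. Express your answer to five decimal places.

Δu = (8.5 − 4)/6 = 0.75.
Midpoints: 4.375, 5.125, 5.875, 6.625, 7.375, 8.125.
r(4.375) ≈ 1.47591, r(5.125) ≈ 1.63413, r(5.875) ≈ 1.77071, r(6.625) ≈ 1.89085, r(7.375) ≈ 1.99810, r(8.125) ≈ 2.09495.
Sum = Δu · [r(4.375) + r(5.125) + r(5.875) + ...].
Sum ≈ 8.14848.

8.14848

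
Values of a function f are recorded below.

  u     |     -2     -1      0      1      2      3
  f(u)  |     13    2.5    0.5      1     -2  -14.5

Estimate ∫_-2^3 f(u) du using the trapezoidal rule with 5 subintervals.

Δu = 1.
T_5 = (1/2)·[13 + 2·2.5 + 2·0.5 + 2·1 + 2·(-2) + (-14.5)] = 1.25.

1.25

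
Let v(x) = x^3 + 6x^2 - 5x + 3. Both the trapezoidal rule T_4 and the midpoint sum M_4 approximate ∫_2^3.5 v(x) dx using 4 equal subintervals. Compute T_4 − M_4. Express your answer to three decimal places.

0.751

T_4 ≈ 87.64160.
M_4 ≈ 86.89014.
T_4 − M_4 ≈ 0.751.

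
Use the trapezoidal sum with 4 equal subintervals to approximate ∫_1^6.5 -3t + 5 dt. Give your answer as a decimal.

Δt = (6.5 − 1)/4 = 1.375.
f(1) = 2, f(2.375) = -2.125, f(3.75) = -6.25, f(5.125) = -10.375, f(6.5) = -14.5.
T_4 = (Δt/2)·[f(t_0) + 2f(t_1) + 2f(t_2) + 2f(t_3) + f(t_4)].
Sum = -34.375.

-34.375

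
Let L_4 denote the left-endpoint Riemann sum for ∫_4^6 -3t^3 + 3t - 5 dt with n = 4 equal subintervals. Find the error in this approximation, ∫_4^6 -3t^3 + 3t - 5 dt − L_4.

-108.75

Exact integral: ∫_4^6 f(t) dt = -760.
L_4 = -651.25.
Error = -760 − (-651.25) = -108.75.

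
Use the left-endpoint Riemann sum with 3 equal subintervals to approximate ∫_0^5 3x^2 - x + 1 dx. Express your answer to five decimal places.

Δx = (5 − 0)/3 = 5/3.
Left endpoints: 0, 5/3, 10/3.
f(0) = 1, f(5/3) = 23/3, f(10/3) = 31.
Sum = Δx · [f(0) + f(5/3) + f(10/3)].
Sum ≈ 66.11111.

66.11111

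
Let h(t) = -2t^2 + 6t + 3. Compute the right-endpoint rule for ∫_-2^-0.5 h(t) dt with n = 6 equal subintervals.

-9.96875

Δt = (-0.5 − (-2))/6 = 0.25.
Right endpoints: -1.75, -1.5, -1.25, -1, -0.75, -0.5.
h(-1.75) = -13.625, h(-1.5) = -10.5, h(-1.25) = -7.625, h(-1) = -5, h(-0.75) = -2.625, h(-0.5) = -0.5.
Sum = Δt · [h(-1.75) + h(-1.5) + h(-1.25) + ...].
Sum = -9.96875.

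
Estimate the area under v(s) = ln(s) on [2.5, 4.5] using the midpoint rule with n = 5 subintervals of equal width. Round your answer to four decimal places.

2.4788

Δs = (4.5 − 2.5)/5 = 0.4.
Midpoints: 2.7, 3.1, 3.5, 3.9, 4.3.
v(2.7) ≈ 0.9933, v(3.1) ≈ 1.1314, v(3.5) ≈ 1.2528, v(3.9) ≈ 1.3610, v(4.3) ≈ 1.4586.
Sum = Δs · [v(2.7) + v(3.1) + v(3.5) + v(3.9) + v(4.3)].
Sum ≈ 2.4788.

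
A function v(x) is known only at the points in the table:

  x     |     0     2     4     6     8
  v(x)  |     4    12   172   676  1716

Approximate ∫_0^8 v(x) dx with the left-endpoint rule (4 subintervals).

Δx = 2.
Sum = 2·[4 + 12 + 172 + 676] = 1728.

1728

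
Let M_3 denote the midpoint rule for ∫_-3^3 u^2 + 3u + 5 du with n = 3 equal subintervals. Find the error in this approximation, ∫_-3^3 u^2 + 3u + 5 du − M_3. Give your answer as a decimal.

2

Exact integral: ∫_-3^3 f(u) du = 48.
M_3 = 46.
Error = 48 − 46 = 2.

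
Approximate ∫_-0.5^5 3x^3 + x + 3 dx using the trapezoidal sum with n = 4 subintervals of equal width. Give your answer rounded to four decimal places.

532.6729

Δx = (5 − (-0.5))/4 = 1.375.
f(-0.5) = 2.125, f(0.875) = 3013/512, f(2.25) = 39.421875, f(3.625) = 76559/512, f(5) = 383.
T_4 = (Δx/2)·[f(x_0) + 2f(x_1) + 2f(x_2) + 2f(x_3) + f(x_4)].
Sum ≈ 532.6729.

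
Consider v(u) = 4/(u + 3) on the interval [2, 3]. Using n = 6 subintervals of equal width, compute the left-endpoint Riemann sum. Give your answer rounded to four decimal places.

0.7405

Δu = (3 − 2)/6 = 1/6.
Left endpoints: 2, 13/6, 7/3, 2.5, 8/3, 17/6.
v(2) = 0.8, v(13/6) = 24/31, v(7/3) = 0.75, v(2.5) = 8/11, v(8/3) = 12/17, v(17/6) = 24/35.
Sum = Δu · [v(2) + v(13/6) + v(7/3) + ...].
Sum ≈ 0.7405.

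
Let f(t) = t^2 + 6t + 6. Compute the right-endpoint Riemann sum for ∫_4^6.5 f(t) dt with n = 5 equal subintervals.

174.375

Δt = (6.5 − 4)/5 = 0.5.
Right endpoints: 4.5, 5, 5.5, 6, 6.5.
f(4.5) = 53.25, f(5) = 61, f(5.5) = 69.25, f(6) = 78, f(6.5) = 87.25.
Sum = Δt · [f(4.5) + f(5) + f(5.5) + f(6) + f(6.5)].
Sum = 174.375.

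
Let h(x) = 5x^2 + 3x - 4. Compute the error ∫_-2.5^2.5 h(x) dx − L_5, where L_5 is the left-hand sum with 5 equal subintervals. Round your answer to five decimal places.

3.33333

Exact integral: ∫_-2.5^2.5 h(x) dx ≈ 32.0833333.
L_5 = 28.75.
Error ≈ 32.0833333 − 28.75 ≈ 3.33333.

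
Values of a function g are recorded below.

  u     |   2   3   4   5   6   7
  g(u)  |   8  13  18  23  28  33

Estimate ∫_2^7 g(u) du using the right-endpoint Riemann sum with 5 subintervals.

115

Δu = 1.
Sum = 1·[13 + 18 + 23 + 28 + 33] = 115.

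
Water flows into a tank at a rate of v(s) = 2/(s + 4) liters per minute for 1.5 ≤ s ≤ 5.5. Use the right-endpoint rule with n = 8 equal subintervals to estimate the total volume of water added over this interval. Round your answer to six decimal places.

1.055725

Δs = (5.5 − 1.5)/8 = 0.5.
Right endpoints: 2, 2.5, 3, 3.5, 4, 4.5, 5, 5.5.
v(2) = 1/3, v(2.5) = 4/13, v(3) = 2/7, v(3.5) = 4/15, v(4) = 0.25, v(4.5) = 4/17, v(5) = 2/9, v(5.5) = 4/19.
Sum = Δs · [v(2) + v(2.5) + v(3) + ...].
Sum ≈ 1.055725.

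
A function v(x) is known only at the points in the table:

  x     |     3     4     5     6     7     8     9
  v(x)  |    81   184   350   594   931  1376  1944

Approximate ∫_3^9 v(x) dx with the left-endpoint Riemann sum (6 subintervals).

Δx = 1.
Sum = 1·[81 + 184 + 350 + 594 + 931 + 1376] = 3516.

3516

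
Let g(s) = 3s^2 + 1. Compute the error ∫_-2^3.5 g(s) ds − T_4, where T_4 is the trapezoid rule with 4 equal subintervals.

Exact integral: ∫_-2^3.5 g(s) ds = 56.375.
T_4 = 61.57421875.
Error = 56.375 − 61.57421875 = -5.19921875.

-5.19921875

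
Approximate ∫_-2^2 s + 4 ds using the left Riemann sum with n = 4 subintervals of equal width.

Δs = (2 − (-2))/4 = 1.
Left endpoints: -2, -1, 0, 1.
f(-2) = 2, f(-1) = 3, f(0) = 4, f(1) = 5.
Sum = Δs · [f(-2) + f(-1) + f(0) + f(1)].
Sum = 14.

14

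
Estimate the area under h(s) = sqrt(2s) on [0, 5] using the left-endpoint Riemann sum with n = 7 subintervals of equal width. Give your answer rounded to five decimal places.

9.24750

Δs = (5 − 0)/7 = 5/7.
Left endpoints: 0, 5/7, 10/7, 15/7, 20/7, 25/7, 30/7.
h(0) ≈ 0.00000, h(5/7) ≈ 1.19523, h(10/7) ≈ 1.69031, h(15/7) ≈ 2.07020, h(20/7) ≈ 2.39046, h(25/7) ≈ 2.67261, h(30/7) ≈ 2.92770.
Sum = Δs · [h(0) + h(5/7) + h(10/7) + ...].
Sum ≈ 9.24750.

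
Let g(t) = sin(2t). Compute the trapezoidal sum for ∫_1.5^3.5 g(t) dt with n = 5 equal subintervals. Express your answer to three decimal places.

-0.825

Δt = (3.5 − 1.5)/5 = 0.4.
g(1.5) ≈ 0.141, g(1.9) ≈ -0.612, g(2.3) ≈ -0.994, g(2.7) ≈ -0.773, g(3.1) ≈ -0.083, g(3.5) ≈ 0.657.
T_5 = (Δt/2)·[g(t_0) + 2g(t_1) + ... + 2g(t_{4}) + g(t_5)].
Sum ≈ -0.825.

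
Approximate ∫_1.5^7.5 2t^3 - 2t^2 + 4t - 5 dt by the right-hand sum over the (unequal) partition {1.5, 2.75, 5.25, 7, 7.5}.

2113.6640625

Subinterval widths: 1.25, 2.5, 1.75, 0.5.
Right endpoints: 2.75, 5.25, 7, 7.5.
f(2.75) = 32.46875, f(5.25) = 250.28125, f(7) = 611, f(7.5) = 756.25.
Sum = Σ Δt_i · f(t_i).
Sum = 2113.6640625.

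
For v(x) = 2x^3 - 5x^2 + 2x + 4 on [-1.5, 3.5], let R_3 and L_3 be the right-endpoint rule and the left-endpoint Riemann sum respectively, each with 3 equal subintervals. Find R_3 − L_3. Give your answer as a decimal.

87.5

R_3 ≈ 71.481481.
L_3 ≈ -16.018519.
R_3 − L_3 = 87.5.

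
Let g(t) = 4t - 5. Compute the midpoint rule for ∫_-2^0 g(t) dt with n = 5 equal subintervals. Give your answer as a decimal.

Δt = (0 − (-2))/5 = 0.4.
Midpoints: -1.8, -1.4, -1, -0.6, -0.2.
g(-1.8) = -12.2, g(-1.4) = -10.6, g(-1) = -9, g(-0.6) = -7.4, g(-0.2) = -5.8.
Sum = Δt · [g(-1.8) + g(-1.4) + g(-1) + g(-0.6) + g(-0.2)].
Sum = -18.

-18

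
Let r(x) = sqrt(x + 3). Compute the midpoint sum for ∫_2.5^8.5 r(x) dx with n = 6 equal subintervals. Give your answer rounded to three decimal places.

Δx = (8.5 − 2.5)/6 = 1.
Midpoints: 3, 4, 5, 6, 7, 8.
r(3) ≈ 2.449, r(4) ≈ 2.646, r(5) ≈ 2.828, r(6) ≈ 3.000, r(7) ≈ 3.162, r(8) ≈ 3.317.
Sum = Δx · [r(3) + r(4) + r(5) + ...].
Sum ≈ 17.403.

17.403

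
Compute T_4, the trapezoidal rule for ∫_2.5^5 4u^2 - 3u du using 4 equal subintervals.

118.359375

Δu = (5 − 2.5)/4 = 0.625.
f(2.5) = 17.5, f(3.125) = 29.6875, f(3.75) = 45, f(4.375) = 63.4375, f(5) = 85.
T_4 = (Δu/2)·[f(u_0) + 2f(u_1) + 2f(u_2) + 2f(u_3) + f(u_4)].
Sum = 118.359375.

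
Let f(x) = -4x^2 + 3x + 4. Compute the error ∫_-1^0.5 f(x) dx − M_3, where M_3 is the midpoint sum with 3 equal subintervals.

-0.125

Exact integral: ∫_-1^0.5 f(x) dx = 3.375.
M_3 = 3.5.
Error = 3.375 − 3.5 = -0.125.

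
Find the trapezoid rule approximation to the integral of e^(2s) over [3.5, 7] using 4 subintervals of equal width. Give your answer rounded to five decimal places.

Δs = (7 − 3.5)/4 = 0.875.
f(3.5) ≈ 1096.63316, f(4.375) ≈ 6310.68811, f(5.25) ≈ 36315.50267, f(6.125) ≈ 208981.28887, f(7) ≈ 1202604.28416.
T_4 = (Δs/2)·[f(s_0) + 2f(s_1) + 2f(s_2) + 2f(s_3) + f(s_4)].
Sum ≈ 746775.69602.

746775.69602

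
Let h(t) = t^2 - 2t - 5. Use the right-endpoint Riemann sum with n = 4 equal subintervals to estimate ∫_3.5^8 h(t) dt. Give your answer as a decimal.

107.12109375

Δt = (8 − 3.5)/4 = 1.125.
Right endpoints: 4.625, 5.75, 6.875, 8.
h(4.625) = 7.140625, h(5.75) = 16.5625, h(6.875) = 28.515625, h(8) = 43.
Sum = Δt · [h(4.625) + h(5.75) + h(6.875) + h(8)].
Sum = 107.12109375.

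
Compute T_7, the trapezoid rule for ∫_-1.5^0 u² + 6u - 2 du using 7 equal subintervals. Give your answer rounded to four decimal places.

Δu = (0 − (-1.5))/7 = 3/14.
f(-1.5) = -8.75, f(-9/7) = -395/49, f(-15/14) = -1427/196, f(-6/7) = -314/49, f(-9/14) = -1067/196, f(-3/7) = -215/49, f(-3/14) = -635/196, f(0) = -2.
T_7 = (Δu/2)·[f(u_0) + 2f(u_1) + ... + 2f(u_{6}) + f(u_7)].
Sum ≈ -8.6135.

-8.6135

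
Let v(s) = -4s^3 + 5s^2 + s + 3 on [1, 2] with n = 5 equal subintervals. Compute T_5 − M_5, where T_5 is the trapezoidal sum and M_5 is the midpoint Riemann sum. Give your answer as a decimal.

T_5 = 1.08.
M_5 = 1.21.
T_5 − M_5 = -0.13.

-0.13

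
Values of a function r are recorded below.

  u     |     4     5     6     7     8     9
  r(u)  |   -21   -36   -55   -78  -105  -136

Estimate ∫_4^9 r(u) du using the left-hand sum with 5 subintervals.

-295

Δu = 1.
Sum = 1·[(-21) + (-36) + (-55) + (-78) + (-105)] = -295.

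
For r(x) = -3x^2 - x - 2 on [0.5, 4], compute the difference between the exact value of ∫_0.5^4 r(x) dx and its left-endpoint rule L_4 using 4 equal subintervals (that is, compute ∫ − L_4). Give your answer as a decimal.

-20.86328125

Exact integral: ∫_0.5^4 r(x) dx = -78.75.
L_4 = -57.88671875.
Error = -78.75 − (-57.88671875) = -20.86328125.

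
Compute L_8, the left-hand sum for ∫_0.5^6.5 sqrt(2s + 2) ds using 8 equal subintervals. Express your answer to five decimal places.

Δs = (6.5 − 0.5)/8 = 0.75.
Left endpoints: 0.5, 1.25, 2, 2.75, 3.5, 4.25, 5, 5.75.
f(0.5) ≈ 1.73205, f(1.25) ≈ 2.12132, f(2) ≈ 2.44949, f(2.75) ≈ 2.73861, f(3.5) ≈ 3.00000, f(4.25) ≈ 3.24037, f(5) ≈ 3.46410, f(5.75) ≈ 3.67423.
Sum = Δs · [f(0.5) + f(1.25) + f(2) + ...].
Sum ≈ 16.81514.

16.81514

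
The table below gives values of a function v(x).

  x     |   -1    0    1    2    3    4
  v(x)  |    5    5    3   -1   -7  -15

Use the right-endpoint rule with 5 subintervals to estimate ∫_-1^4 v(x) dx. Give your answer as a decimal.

Δx = 1.
Sum = 1·[5 + 3 + (-1) + (-7) + (-15)] = -15.

-15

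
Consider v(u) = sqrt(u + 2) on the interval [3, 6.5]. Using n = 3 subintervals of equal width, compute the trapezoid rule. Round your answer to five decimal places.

9.06157

Δu = (6.5 − 3)/3 = 7/6.
v(3) ≈ 2.23607, v(25/6) ≈ 2.48328, v(16/3) ≈ 2.70801, v(6.5) ≈ 2.91548.
T_3 = (Δu/2)·[v(u_0) + 2v(u_1) + 2v(u_2) + v(u_3)].
Sum ≈ 9.06157.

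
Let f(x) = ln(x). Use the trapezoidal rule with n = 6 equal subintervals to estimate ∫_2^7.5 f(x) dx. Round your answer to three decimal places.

Δx = (7.5 − 2)/6 = 11/12.
f(2) ≈ 0.693, f(35/12) ≈ 1.070, f(23/6) ≈ 1.344, f(4.75) ≈ 1.558, f(17/3) ≈ 1.735, f(79/12) ≈ 1.885, f(7.5) ≈ 2.015.
T_6 = (Δx/2)·[f(x_0) + 2f(x_1) + ... + 2f(x_{5}) + f(x_6)].
Sum ≈ 8.200.

8.200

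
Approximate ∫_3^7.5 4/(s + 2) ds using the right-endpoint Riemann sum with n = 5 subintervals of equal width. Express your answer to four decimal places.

2.4047

Δs = (7.5 − 3)/5 = 0.9.
Right endpoints: 3.9, 4.8, 5.7, 6.6, 7.5.
f(3.9) = 40/59, f(4.8) = 10/17, f(5.7) = 40/77, f(6.6) = 20/43, f(7.5) = 8/19.
Sum = Δs · [f(3.9) + f(4.8) + f(5.7) + f(6.6) + f(7.5)].
Sum ≈ 2.4047.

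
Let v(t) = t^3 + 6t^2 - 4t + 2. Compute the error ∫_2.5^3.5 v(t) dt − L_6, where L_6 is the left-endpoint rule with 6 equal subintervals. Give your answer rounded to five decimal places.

4.86806

Exact integral: ∫_2.5^3.5 v(t) dt = 72.25.
L_6 ≈ 67.3819444.
Error ≈ 72.25 − 67.3819444 ≈ 4.86806.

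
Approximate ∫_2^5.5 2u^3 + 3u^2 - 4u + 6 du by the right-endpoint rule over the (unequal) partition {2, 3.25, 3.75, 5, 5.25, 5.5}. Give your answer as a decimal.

Subinterval widths: 1.25, 0.5, 1.25, 0.25, 0.25.
Right endpoints: 3.25, 3.75, 5, 5.25, 5.5.
f(3.25) = 93.34375, f(3.75) = 138.65625, f(5) = 311, f(5.25) = 357.09375, f(5.5) = 407.5.
Sum = Σ Δu_i · f(u_i).
Sum = 765.90625.

765.90625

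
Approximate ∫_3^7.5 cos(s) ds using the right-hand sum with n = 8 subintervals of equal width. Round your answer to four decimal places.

1.1517

Δs = (7.5 − 3)/8 = 0.5625.
Right endpoints: 3.5625, 4.125, 4.6875, 5.25, 5.8125, 6.375, 6.9375, 7.5.
f(3.5625) ≈ -0.9127, f(4.125) ≈ -0.5542, f(4.6875) ≈ -0.0249, f(5.25) ≈ 0.5121, f(5.8125) ≈ 0.8913, f(6.375) ≈ 0.9958, f(6.9375) ≈ 0.7935, f(7.5) ≈ 0.3466.
Sum = Δs · [f(3.5625) + f(4.125) + f(4.6875) + ...].
Sum ≈ 1.1517.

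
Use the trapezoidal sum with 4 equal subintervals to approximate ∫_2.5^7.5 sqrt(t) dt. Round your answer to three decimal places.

Δt = (7.5 − 2.5)/4 = 1.25.
f(2.5) ≈ 1.581, f(3.75) ≈ 1.936, f(5) ≈ 2.236, f(6.25) ≈ 2.500, f(7.5) ≈ 2.739.
T_4 = (Δt/2)·[f(t_0) + 2f(t_1) + 2f(t_2) + 2f(t_3) + f(t_4)].
Sum ≈ 11.041.

11.041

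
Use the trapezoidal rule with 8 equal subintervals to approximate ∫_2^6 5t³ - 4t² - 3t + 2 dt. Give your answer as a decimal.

1292

Δt = (6 − 2)/8 = 0.5.
f(2) = 20, f(2.5) = 47.625, f(3) = 92, f(3.5) = 156.875, f(4) = 246, f(4.5) = 363.125, f(5) = 512, f(5.5) = 696.375, f(6) = 920.
T_8 = (Δt/2)·[f(t_0) + 2f(t_1) + ... + 2f(t_{7}) + f(t_8)].
Sum = 1292.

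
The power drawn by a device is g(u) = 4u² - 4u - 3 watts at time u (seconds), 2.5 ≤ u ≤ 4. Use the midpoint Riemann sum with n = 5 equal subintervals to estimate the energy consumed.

40.455

Δu = (4 − 2.5)/5 = 0.3.
Midpoints: 2.65, 2.95, 3.25, 3.55, 3.85.
g(2.65) = 14.49, g(2.95) = 20.01, g(3.25) = 26.25, g(3.55) = 33.21, g(3.85) = 40.89.
Sum = Δu · [g(2.65) + g(2.95) + g(3.25) + g(3.55) + g(3.85)].
Sum = 40.455.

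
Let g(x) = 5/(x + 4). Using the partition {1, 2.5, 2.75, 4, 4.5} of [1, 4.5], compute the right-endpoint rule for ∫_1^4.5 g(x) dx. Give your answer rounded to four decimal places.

Subinterval widths: 1.5, 0.25, 1.25, 0.5.
Right endpoints: 2.5, 2.75, 4, 4.5.
g(2.5) = 10/13, g(2.75) = 20/27, g(4) = 0.625, g(4.5) = 10/17.
Sum = Σ Δx_i · g(x_i).
Sum ≈ 2.4144.

2.4144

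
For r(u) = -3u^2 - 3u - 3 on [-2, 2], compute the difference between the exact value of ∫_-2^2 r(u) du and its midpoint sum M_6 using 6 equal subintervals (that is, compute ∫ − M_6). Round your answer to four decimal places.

-0.4444

Exact integral: ∫_-2^2 r(u) du = -28.
M_6 ≈ -27.555556.
Error ≈ -28 − (-27.555556) ≈ -0.4444.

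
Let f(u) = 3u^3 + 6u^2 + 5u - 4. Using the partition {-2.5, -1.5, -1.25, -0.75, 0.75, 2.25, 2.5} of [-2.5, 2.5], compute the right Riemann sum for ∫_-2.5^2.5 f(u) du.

Subinterval widths: 1, 0.25, 0.5, 1.5, 1.5, 0.25.
Right endpoints: -1.5, -1.25, -0.75, 0.75, 2.25, 2.5.
f(-1.5) = -8.125, f(-1.25) = -6.734375, f(-0.75) = -5.640625, f(0.75) = 4.390625, f(2.25) = 71.796875, f(2.5) = 92.875.
Sum = Σ Δu_i · f(u_i).
Sum = 124.87109375.

124.87109375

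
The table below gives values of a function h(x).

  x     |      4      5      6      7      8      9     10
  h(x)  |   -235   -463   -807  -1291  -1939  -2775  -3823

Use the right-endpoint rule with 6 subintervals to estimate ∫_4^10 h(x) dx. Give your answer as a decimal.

-11098

Δx = 1.
Sum = 1·[(-463) + (-807) + (-1291) + (-1939) + (-2775) + (-3823)] = -11098.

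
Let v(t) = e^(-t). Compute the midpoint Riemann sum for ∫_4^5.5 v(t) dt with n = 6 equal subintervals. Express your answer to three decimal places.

Δt = (5.5 − 4)/6 = 0.25.
Midpoints: 4.125, 4.375, 4.625, 4.875, 5.125, 5.375.
v(4.125) ≈ 0.016, v(4.375) ≈ 0.013, v(4.625) ≈ 0.010, v(4.875) ≈ 0.008, v(5.125) ≈ 0.006, v(5.375) ≈ 0.005.
Sum = Δt · [v(4.125) + v(4.375) + v(4.625) + ...].
Sum ≈ 0.014.

0.014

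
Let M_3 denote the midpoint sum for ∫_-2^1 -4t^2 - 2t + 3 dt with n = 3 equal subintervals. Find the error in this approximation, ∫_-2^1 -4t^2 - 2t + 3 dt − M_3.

Exact integral: ∫_-2^1 f(t) dt = 0.
M_3 = 1.
Error = 0 − 1 = -1.

-1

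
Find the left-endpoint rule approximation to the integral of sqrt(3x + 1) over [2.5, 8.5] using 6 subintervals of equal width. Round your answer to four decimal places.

Δx = (8.5 − 2.5)/6 = 1.
Left endpoints: 2.5, 3.5, 4.5, 5.5, 6.5, 7.5.
f(2.5) ≈ 2.9155, f(3.5) ≈ 3.3912, f(4.5) ≈ 3.8079, f(5.5) ≈ 4.1833, f(6.5) ≈ 4.5277, f(7.5) ≈ 4.8477.
Sum = Δx · [f(2.5) + f(3.5) + f(4.5) + ...].
Sum ≈ 23.6732.

23.6732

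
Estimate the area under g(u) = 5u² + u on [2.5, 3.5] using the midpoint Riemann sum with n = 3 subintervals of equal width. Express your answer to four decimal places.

48.3704

Δu = (3.5 − 2.5)/3 = 1/3.
Midpoints: 8/3, 3, 10/3.
g(8/3) = 344/9, g(3) = 48, g(10/3) = 530/9.
Sum = Δu · [g(8/3) + g(3) + g(10/3)].
Sum ≈ 48.3704.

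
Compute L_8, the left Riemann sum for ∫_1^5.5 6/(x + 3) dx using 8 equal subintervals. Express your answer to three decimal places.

4.754

Δx = (5.5 − 1)/8 = 0.5625.
Left endpoints: 1, 1.5625, 2.125, 2.6875, 3.25, 3.8125, 4.375, 4.9375.
f(1) = 1.5, f(1.5625) = 96/73, f(2.125) = 48/41, f(2.6875) = 96/91, f(3.25) = 0.96, f(3.8125) = 96/109, f(4.375) = 48/59, f(4.9375) = 96/127.
Sum = Δx · [f(1) + f(1.5625) + f(2.125) + ...].
Sum ≈ 4.754.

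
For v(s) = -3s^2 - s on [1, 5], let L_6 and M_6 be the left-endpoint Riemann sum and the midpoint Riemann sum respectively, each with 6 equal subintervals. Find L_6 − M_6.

L_6 ≈ -111.55556.
M_6 ≈ -135.55556.
L_6 − M_6 = 24.

24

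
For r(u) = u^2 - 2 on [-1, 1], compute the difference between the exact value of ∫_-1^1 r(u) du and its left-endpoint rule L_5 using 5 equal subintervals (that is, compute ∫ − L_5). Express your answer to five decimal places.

-0.05333

Exact integral: ∫_-1^1 r(u) du ≈ -3.3333333.
L_5 = -3.28.
Error ≈ -3.3333333 − (-3.28) ≈ -0.05333.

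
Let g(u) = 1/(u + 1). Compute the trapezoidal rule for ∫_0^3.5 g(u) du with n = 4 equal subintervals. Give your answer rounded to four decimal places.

Δu = (3.5 − 0)/4 = 0.875.
g(0) = 1, g(0.875) = 8/15, g(1.75) = 4/11, g(2.625) = 8/29, g(3.5) = 2/9.
T_4 = (Δu/2)·[g(u_0) + 2g(u_1) + 2g(u_2) + 2g(u_3) + g(u_4)].
Sum ≈ 1.5610.

1.5610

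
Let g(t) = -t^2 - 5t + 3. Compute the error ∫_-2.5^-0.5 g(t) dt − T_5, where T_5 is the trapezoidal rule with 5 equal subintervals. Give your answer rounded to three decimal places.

Exact integral: ∫_-2.5^-0.5 g(t) dt ≈ 15.83333.
T_5 = 15.78.
Error ≈ 15.83333 − 15.78 ≈ 0.053.

0.053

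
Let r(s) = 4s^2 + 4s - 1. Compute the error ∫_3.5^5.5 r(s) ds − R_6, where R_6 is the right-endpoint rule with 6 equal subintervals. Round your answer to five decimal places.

Exact integral: ∫_3.5^5.5 r(s) ds ≈ 198.6666667.
R_6 ≈ 212.1481481.
Error ≈ 198.6666667 − 212.1481481 ≈ -13.48148.

-13.48148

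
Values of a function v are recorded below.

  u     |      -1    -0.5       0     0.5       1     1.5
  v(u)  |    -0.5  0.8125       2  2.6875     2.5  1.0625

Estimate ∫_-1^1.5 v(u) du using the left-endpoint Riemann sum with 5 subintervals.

3.75

Δu = 0.5.
Sum = 0.5·[(-0.5) + 0.8125 + 2 + 2.6875 + 2.5] = 3.75.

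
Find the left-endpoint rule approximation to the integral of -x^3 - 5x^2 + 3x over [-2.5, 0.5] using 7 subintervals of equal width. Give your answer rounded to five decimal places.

-30.66582

Δx = (0.5 − (-2.5))/7 = 3/7.
Left endpoints: -2.5, -29/14, -23/14, -17/14, -11/14, -5/14, 1/14.
f(-2.5) = -23.125, f(-29/14) = -51533/2744, f(-23/14) = -38387/2744, f(-17/14) = -25313/2744, f(-11/14) = -13607/2744, f(-5/14) = -4565/2744, f(1/14) = 517/2744.
Sum = Δx · [f(-2.5) + f(-29/14) + f(-23/14) + ...].
Sum ≈ -30.66582.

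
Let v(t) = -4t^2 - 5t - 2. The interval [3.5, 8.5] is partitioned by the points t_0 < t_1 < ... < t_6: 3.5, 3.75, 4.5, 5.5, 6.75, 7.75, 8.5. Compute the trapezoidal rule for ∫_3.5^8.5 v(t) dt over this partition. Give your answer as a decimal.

-924.875

Subinterval widths: 0.25, 0.75, 1, 1.25, 1, 0.75.
v(3.5) = -68.5, v(3.75) = -77, v(4.5) = -105.5, v(5.5) = -150.5, v(6.75) = -218, v(7.75) = -281, v(8.5) = -333.5.
On each subinterval the trapezoid contributes (Δt_i/2)·[v(t_{i-1}) + v(t_i)].
Sum = -924.875.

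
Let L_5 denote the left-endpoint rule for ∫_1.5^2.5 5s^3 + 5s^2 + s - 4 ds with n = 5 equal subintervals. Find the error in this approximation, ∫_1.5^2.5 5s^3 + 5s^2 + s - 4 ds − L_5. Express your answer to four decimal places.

7.9917

Exact integral: ∫_1.5^2.5 f(s) ds ≈ 60.916667.
L_5 = 52.925.
Error ≈ 60.916667 − 52.925 ≈ 7.9917.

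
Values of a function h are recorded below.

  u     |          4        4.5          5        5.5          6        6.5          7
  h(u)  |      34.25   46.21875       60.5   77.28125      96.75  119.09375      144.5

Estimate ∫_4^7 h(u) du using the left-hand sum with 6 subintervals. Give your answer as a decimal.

Δu = 0.5.
Sum = 0.5·[34.25 + 46.21875 + 60.5 + 77.28125 + 96.75 + 119.09375] = 217.046875.

217.046875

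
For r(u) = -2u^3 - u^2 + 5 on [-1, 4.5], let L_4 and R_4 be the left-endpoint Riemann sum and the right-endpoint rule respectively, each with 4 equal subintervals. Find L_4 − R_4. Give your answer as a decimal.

279.8125

L_4 ≈ -87.7636719.
R_4 ≈ -367.5761719.
L_4 − R_4 = 279.8125.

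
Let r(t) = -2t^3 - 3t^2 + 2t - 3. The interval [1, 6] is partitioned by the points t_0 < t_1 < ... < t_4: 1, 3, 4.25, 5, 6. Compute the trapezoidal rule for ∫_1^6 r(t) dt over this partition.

Subinterval widths: 2, 1.25, 0.75, 1.
r(1) = -6, r(3) = -78, r(4.25) = -202.21875, r(5) = -318, r(6) = -531.
On each subinterval the trapezoid contributes (Δt_i/2)·[r(t_{i-1}) + r(t_i)].
Sum = -878.71875.

-878.71875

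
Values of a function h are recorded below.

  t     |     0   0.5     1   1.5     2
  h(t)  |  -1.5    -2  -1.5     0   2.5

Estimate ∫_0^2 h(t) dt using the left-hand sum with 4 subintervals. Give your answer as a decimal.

-2.5

Δt = 0.5.
Sum = 0.5·[(-1.5) + (-2) + (-1.5) + 0] = -2.5.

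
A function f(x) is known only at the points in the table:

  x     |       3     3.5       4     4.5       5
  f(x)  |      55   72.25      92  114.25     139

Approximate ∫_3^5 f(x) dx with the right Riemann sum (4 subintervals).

Δx = 0.5.
Sum = 0.5·[72.25 + 92 + 114.25 + 139] = 208.75.

208.75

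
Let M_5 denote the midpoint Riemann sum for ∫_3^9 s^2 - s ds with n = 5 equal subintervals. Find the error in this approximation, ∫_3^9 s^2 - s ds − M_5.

0.72

Exact integral: ∫_3^9 f(s) ds = 198.
M_5 = 197.28.
Error = 198 − 197.28 = 0.72.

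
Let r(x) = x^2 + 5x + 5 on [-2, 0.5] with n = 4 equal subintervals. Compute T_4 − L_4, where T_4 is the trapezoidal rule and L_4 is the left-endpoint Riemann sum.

T_4 = 5.99609375.
L_4 = 3.26171875.
T_4 − L_4 = 2.734375.

2.734375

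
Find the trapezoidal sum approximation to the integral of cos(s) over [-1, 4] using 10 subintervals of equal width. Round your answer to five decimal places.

Δs = (4 − (-1))/10 = 0.5.
f(-1) ≈ 0.54030, f(-0.5) ≈ 0.87758, f(0) ≈ 1.00000, f(0.5) ≈ 0.87758, f(1) ≈ 0.54030, f(1.5) ≈ 0.07074, f(2) ≈ -0.41615, f(2.5) ≈ -0.80114, f(3) ≈ -0.98999, f(3.5) ≈ -0.93646, f(4) ≈ -0.65364.
T_10 = (Δs/2)·[f(s_0) + 2f(s_1) + ... + 2f(s_{9}) + f(s_10)].
Sum ≈ 0.08290.

0.08290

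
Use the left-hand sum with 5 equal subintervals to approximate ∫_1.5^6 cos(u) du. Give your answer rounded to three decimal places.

-1.590

Δu = (6 − 1.5)/5 = 0.9.
Left endpoints: 1.5, 2.4, 3.3, 4.2, 5.1.
f(1.5) ≈ 0.071, f(2.4) ≈ -0.737, f(3.3) ≈ -0.987, f(4.2) ≈ -0.490, f(5.1) ≈ 0.378.
Sum = Δu · [f(1.5) + f(2.4) + f(3.3) + f(4.2) + f(5.1)].
Sum ≈ -1.590.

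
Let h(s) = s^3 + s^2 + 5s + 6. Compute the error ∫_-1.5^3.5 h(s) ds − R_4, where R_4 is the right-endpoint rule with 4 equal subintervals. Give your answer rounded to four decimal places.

-55.9896

Exact integral: ∫_-1.5^3.5 h(s) ds ≈ 106.666667.
R_4 = 162.65625.
Error ≈ 106.666667 − 162.65625 ≈ -55.9896.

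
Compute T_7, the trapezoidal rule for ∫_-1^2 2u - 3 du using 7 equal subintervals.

Δu = (2 − (-1))/7 = 3/7.
f(-1) = -5, f(-4/7) = -29/7, f(-1/7) = -23/7, f(2/7) = -17/7, f(5/7) = -11/7, f(8/7) = -5/7, f(11/7) = 1/7, f(2) = 1.
T_7 = (Δu/2)·[f(u_0) + 2f(u_1) + ... + 2f(u_{6}) + f(u_7)].
Sum = -6.

-6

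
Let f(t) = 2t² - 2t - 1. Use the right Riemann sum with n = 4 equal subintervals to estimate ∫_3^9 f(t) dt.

493.5

Δt = (9 − 3)/4 = 1.5.
Right endpoints: 4.5, 6, 7.5, 9.
f(4.5) = 30.5, f(6) = 59, f(7.5) = 96.5, f(9) = 143.
Sum = Δt · [f(4.5) + f(6) + f(7.5) + f(9)].
Sum = 493.5.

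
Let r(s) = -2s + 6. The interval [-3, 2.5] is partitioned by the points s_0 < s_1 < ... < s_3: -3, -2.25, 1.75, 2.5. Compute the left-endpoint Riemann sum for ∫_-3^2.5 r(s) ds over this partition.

52.875

Subinterval widths: 0.75, 4, 0.75.
Left endpoints: -3, -2.25, 1.75.
r(-3) = 12, r(-2.25) = 10.5, r(1.75) = 2.5.
Sum = Σ Δs_i · r(s_i).
Sum = 52.875.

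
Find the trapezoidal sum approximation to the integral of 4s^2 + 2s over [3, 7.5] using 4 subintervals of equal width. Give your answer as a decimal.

577.546875

Δs = (7.5 − 3)/4 = 1.125.
f(3) = 42, f(4.125) = 76.3125, f(5.25) = 120.75, f(6.375) = 175.3125, f(7.5) = 240.
T_4 = (Δs/2)·[f(s_0) + 2f(s_1) + 2f(s_2) + 2f(s_3) + f(s_4)].
Sum = 577.546875.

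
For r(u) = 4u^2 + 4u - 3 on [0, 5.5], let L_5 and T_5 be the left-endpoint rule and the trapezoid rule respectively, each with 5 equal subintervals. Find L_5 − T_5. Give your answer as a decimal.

L_5 = 191.62.
T_5 = 270.27.
L_5 − T_5 = -78.65.

-78.65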